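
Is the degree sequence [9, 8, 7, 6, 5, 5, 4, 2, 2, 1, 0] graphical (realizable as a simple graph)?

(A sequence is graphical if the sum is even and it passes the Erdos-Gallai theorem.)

Sum of degrees = 49. Sum is odd, so the sequence is NOT graphical.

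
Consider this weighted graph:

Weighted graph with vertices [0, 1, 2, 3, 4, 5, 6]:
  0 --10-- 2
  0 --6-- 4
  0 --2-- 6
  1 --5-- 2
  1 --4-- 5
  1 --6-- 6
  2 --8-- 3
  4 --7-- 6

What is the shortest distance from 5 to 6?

Using Dijkstra's algorithm from vertex 5:
Shortest path: 5 -> 1 -> 6
Total weight: 4 + 6 = 10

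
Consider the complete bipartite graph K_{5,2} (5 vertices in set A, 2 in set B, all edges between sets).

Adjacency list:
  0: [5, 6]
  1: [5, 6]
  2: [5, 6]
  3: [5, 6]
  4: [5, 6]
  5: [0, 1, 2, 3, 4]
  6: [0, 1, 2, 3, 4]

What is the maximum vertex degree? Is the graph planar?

Set-A vertices have degree 2; set-B vertices have degree 5. Maximum degree = max(5,2) = 5.
min(5,2) <= 2, so K_{5,2} avoids a K_{3,3} subdivision and is planar.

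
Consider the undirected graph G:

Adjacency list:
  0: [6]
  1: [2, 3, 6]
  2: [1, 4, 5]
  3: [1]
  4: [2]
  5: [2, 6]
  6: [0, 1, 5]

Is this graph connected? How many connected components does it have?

Checking connectivity: the graph has 1 connected component(s).
All vertices are reachable from each other. The graph IS connected.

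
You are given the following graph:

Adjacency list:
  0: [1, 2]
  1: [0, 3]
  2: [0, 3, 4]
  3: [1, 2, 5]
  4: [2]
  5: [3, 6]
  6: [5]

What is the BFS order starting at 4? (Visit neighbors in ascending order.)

BFS from vertex 4 (neighbors processed in ascending order):
Visit order: 4, 2, 0, 3, 1, 5, 6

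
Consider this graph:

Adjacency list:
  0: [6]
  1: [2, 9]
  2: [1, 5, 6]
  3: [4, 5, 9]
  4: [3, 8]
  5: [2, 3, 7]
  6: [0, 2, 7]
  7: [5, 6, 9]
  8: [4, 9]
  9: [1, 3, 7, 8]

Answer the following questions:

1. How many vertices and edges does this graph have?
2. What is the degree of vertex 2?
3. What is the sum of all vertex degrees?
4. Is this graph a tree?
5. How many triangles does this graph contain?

Count: 10 vertices, 13 edges.
Vertex 2 has neighbors [1, 5, 6], degree = 3.
Handshaking lemma: 2 * 13 = 26.
A tree on 10 vertices has 9 edges. This graph has 13 edges (4 extra). Not a tree.
Number of triangles = 0.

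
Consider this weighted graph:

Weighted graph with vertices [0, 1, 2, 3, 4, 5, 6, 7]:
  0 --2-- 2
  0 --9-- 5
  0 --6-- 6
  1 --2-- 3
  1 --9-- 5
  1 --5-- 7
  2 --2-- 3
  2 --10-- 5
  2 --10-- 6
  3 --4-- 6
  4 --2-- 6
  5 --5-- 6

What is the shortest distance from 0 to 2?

Using Dijkstra's algorithm from vertex 0:
Shortest path: 0 -> 2
Total weight: 2 = 2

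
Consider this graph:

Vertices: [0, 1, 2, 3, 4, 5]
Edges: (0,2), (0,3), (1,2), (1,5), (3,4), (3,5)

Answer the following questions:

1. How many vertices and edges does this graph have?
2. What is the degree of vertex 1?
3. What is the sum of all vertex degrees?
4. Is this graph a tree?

Count: 6 vertices, 6 edges.
Vertex 1 has neighbors [2, 5], degree = 2.
Handshaking lemma: 2 * 6 = 12.
A tree on 6 vertices has 5 edges. This graph has 6 edges (1 extra). Not a tree.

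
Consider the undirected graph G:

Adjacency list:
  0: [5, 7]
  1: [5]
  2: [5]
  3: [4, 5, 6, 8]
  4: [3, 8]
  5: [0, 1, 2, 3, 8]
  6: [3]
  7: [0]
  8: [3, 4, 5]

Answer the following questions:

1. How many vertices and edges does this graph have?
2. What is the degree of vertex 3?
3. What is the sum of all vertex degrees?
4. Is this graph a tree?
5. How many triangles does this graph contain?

Count: 9 vertices, 10 edges.
Vertex 3 has neighbors [4, 5, 6, 8], degree = 4.
Handshaking lemma: 2 * 10 = 20.
A tree on 9 vertices has 8 edges. This graph has 10 edges (2 extra). Not a tree.
Number of triangles = 2.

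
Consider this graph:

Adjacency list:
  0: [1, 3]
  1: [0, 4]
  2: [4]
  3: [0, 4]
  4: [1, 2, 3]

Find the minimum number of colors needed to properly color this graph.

The graph has a maximum clique of size 2 (lower bound on chromatic number).
A valid 2-coloring: {0: 0, 1: 1, 2: 1, 3: 1, 4: 0}.
Chromatic number = 2.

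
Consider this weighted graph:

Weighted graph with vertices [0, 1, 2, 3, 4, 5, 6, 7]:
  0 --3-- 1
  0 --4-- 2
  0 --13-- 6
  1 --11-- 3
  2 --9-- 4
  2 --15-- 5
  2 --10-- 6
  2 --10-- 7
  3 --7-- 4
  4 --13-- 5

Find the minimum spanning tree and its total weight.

Applying Kruskal's algorithm (sort edges by weight, add if no cycle):
  Add (0,1) w=3
  Add (0,2) w=4
  Add (3,4) w=7
  Add (2,4) w=9
  Add (2,7) w=10
  Add (2,6) w=10
  Skip (1,3) w=11 (creates cycle)
  Skip (0,6) w=13 (creates cycle)
  Add (4,5) w=13
  Skip (2,5) w=15 (creates cycle)
MST weight = 56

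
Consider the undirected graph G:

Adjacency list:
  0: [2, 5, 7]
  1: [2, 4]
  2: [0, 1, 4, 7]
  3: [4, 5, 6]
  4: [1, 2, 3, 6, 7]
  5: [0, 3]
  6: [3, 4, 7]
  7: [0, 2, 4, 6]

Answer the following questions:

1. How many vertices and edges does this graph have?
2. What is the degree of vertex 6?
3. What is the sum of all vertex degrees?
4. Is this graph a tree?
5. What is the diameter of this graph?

Count: 8 vertices, 13 edges.
Vertex 6 has neighbors [3, 4, 7], degree = 3.
Handshaking lemma: 2 * 13 = 26.
A tree on 8 vertices has 7 edges. This graph has 13 edges (6 extra). Not a tree.
Diameter (longest shortest path) = 3.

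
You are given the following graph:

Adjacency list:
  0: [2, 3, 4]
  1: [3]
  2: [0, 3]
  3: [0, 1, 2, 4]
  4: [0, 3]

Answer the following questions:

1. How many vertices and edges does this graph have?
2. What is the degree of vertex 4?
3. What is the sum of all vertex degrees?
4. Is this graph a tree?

Count: 5 vertices, 6 edges.
Vertex 4 has neighbors [0, 3], degree = 2.
Handshaking lemma: 2 * 6 = 12.
A tree on 5 vertices has 4 edges. This graph has 6 edges (2 extra). Not a tree.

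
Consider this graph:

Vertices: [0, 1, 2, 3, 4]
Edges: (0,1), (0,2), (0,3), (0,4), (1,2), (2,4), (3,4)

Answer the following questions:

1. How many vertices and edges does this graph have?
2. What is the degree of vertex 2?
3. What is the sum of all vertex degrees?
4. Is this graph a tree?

Count: 5 vertices, 7 edges.
Vertex 2 has neighbors [0, 1, 4], degree = 3.
Handshaking lemma: 2 * 7 = 14.
A tree on 5 vertices has 4 edges. This graph has 7 edges (3 extra). Not a tree.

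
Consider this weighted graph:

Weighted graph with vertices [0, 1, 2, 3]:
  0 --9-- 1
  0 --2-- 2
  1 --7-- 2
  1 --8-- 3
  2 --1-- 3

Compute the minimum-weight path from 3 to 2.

Using Dijkstra's algorithm from vertex 3:
Shortest path: 3 -> 2
Total weight: 1 = 1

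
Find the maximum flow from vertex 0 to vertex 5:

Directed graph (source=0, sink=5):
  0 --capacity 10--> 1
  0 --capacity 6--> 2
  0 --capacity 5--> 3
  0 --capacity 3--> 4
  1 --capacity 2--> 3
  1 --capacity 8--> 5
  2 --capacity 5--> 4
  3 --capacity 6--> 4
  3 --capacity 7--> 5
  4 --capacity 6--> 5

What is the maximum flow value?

Computing max flow:
  Flow on (0->1): 10/10
  Flow on (0->2): 5/6
  Flow on (0->3): 5/5
  Flow on (0->4): 1/3
  Flow on (1->3): 2/2
  Flow on (1->5): 8/8
  Flow on (2->4): 5/5
  Flow on (3->5): 7/7
  Flow on (4->5): 6/6
Maximum flow = 21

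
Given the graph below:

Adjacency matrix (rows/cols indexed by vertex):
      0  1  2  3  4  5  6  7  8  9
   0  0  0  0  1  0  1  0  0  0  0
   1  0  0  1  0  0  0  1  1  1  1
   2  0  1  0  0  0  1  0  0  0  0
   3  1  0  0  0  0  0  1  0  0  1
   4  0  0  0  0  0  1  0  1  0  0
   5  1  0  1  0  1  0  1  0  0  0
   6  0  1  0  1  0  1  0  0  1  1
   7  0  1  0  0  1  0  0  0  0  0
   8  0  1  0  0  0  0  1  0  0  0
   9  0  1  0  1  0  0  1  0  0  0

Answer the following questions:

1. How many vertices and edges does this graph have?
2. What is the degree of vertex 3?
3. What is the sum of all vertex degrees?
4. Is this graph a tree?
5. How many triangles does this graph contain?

Count: 10 vertices, 15 edges.
Vertex 3 has neighbors [0, 6, 9], degree = 3.
Handshaking lemma: 2 * 15 = 30.
A tree on 10 vertices has 9 edges. This graph has 15 edges (6 extra). Not a tree.
Number of triangles = 3.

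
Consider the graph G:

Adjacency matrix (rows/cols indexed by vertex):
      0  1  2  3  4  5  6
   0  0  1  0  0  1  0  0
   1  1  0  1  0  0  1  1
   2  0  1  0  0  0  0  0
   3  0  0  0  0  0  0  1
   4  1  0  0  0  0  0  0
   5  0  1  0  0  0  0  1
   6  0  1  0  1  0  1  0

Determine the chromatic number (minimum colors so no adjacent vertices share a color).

The graph has a maximum clique of size 3 (lower bound on chromatic number).
A valid 3-coloring: {0: 1, 1: 0, 2: 1, 3: 0, 4: 0, 5: 2, 6: 1}.
Chromatic number = 3.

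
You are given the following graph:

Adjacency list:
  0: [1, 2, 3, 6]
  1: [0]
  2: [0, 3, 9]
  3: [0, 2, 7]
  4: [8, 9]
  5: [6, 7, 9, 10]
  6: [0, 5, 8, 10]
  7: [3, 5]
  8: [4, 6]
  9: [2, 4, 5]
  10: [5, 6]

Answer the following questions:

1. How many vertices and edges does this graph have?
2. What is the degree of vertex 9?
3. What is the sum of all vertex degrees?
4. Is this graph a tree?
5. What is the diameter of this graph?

Count: 11 vertices, 15 edges.
Vertex 9 has neighbors [2, 4, 5], degree = 3.
Handshaking lemma: 2 * 15 = 30.
A tree on 11 vertices has 10 edges. This graph has 15 edges (5 extra). Not a tree.
Diameter (longest shortest path) = 4.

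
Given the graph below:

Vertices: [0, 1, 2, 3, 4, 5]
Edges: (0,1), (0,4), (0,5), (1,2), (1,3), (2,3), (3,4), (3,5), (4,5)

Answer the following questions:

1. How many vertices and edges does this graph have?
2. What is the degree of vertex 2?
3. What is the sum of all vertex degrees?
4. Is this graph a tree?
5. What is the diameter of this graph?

Count: 6 vertices, 9 edges.
Vertex 2 has neighbors [1, 3], degree = 2.
Handshaking lemma: 2 * 9 = 18.
A tree on 6 vertices has 5 edges. This graph has 9 edges (4 extra). Not a tree.
Diameter (longest shortest path) = 2.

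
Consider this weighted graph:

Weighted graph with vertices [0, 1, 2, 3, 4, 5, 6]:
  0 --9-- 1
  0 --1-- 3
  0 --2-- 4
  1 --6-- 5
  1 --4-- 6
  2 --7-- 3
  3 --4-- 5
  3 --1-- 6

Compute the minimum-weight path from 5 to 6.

Using Dijkstra's algorithm from vertex 5:
Shortest path: 5 -> 3 -> 6
Total weight: 4 + 1 = 5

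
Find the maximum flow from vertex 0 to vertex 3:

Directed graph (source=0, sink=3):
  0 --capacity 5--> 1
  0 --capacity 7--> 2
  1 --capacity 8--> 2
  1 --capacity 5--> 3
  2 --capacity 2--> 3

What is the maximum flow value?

Computing max flow:
  Flow on (0->1): 5/5
  Flow on (0->2): 2/7
  Flow on (1->3): 5/5
  Flow on (2->3): 2/2
Maximum flow = 7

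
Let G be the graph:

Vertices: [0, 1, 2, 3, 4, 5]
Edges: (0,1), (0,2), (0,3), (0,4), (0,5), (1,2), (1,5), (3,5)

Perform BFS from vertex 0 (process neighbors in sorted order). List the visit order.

BFS from vertex 0 (neighbors processed in ascending order):
Visit order: 0, 1, 2, 3, 4, 5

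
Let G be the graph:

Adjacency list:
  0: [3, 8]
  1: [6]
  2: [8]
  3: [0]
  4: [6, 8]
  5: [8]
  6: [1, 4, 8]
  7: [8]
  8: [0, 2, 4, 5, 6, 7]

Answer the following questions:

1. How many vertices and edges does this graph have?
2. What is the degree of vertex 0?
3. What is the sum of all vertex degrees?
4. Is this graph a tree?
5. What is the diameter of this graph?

Count: 9 vertices, 9 edges.
Vertex 0 has neighbors [3, 8], degree = 2.
Handshaking lemma: 2 * 9 = 18.
A tree on 9 vertices has 8 edges. This graph has 9 edges (1 extra). Not a tree.
Diameter (longest shortest path) = 4.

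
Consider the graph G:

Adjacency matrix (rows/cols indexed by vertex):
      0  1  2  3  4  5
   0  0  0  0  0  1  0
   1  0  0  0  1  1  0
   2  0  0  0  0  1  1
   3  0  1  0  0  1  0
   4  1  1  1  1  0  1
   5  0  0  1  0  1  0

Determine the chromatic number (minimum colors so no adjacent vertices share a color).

The graph has a maximum clique of size 3 (lower bound on chromatic number).
A valid 3-coloring: {0: 1, 1: 1, 2: 1, 3: 2, 4: 0, 5: 2}.
Chromatic number = 3.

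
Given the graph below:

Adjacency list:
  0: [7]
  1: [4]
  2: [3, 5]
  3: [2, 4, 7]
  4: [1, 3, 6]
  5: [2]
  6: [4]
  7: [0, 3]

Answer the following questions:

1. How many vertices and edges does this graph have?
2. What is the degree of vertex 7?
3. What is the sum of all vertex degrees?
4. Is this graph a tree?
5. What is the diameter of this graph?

Count: 8 vertices, 7 edges.
Vertex 7 has neighbors [0, 3], degree = 2.
Handshaking lemma: 2 * 7 = 14.
A graph is a tree iff it is connected and has exactly n-1 edges. This graph is connected (all 8 vertices in one component) and has 8-1 = 7 edges. It is a tree.
Diameter (longest shortest path) = 4.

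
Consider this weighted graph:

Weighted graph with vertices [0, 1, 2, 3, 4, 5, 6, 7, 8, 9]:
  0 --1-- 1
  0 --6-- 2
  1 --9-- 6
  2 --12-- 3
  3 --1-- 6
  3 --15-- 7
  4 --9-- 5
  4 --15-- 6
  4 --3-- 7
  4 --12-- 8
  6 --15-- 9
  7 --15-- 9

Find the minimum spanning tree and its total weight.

Applying Kruskal's algorithm (sort edges by weight, add if no cycle):
  Add (0,1) w=1
  Add (3,6) w=1
  Add (4,7) w=3
  Add (0,2) w=6
  Add (1,6) w=9
  Add (4,5) w=9
  Skip (2,3) w=12 (creates cycle)
  Add (4,8) w=12
  Add (3,7) w=15
  Skip (4,6) w=15 (creates cycle)
  Add (6,9) w=15
  Skip (7,9) w=15 (creates cycle)
MST weight = 71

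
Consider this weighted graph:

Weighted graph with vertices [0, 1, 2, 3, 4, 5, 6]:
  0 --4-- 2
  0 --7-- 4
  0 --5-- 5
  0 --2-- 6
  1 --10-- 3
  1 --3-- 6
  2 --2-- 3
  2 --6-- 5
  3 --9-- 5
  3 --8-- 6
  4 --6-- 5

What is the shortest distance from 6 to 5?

Using Dijkstra's algorithm from vertex 6:
Shortest path: 6 -> 0 -> 5
Total weight: 2 + 5 = 7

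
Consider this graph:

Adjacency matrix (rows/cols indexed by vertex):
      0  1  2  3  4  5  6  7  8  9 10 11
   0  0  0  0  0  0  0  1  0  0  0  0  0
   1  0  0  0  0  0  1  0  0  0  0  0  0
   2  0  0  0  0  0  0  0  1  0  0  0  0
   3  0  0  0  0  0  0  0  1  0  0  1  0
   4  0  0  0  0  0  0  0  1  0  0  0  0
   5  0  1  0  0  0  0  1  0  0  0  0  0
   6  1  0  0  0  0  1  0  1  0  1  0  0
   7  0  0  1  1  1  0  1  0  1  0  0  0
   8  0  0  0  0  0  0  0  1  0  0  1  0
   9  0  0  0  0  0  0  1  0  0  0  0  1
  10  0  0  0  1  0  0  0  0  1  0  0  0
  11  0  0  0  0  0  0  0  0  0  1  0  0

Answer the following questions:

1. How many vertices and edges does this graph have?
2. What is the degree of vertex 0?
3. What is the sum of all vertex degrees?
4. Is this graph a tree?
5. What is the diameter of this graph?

Count: 12 vertices, 12 edges.
Vertex 0 has neighbors [6], degree = 1.
Handshaking lemma: 2 * 12 = 24.
A tree on 12 vertices has 11 edges. This graph has 12 edges (1 extra). Not a tree.
Diameter (longest shortest path) = 5.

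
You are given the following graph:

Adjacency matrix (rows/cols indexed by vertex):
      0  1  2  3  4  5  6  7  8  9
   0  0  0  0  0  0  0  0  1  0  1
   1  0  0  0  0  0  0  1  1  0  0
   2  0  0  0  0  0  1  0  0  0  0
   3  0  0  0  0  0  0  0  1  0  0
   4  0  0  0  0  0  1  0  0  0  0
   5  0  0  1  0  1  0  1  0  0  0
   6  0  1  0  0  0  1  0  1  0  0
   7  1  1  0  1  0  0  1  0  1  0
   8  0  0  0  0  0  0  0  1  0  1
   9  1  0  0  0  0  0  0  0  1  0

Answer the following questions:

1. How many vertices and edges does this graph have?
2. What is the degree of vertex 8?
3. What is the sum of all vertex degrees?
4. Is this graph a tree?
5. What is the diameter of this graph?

Count: 10 vertices, 11 edges.
Vertex 8 has neighbors [7, 9], degree = 2.
Handshaking lemma: 2 * 11 = 22.
A tree on 10 vertices has 9 edges. This graph has 11 edges (2 extra). Not a tree.
Diameter (longest shortest path) = 5.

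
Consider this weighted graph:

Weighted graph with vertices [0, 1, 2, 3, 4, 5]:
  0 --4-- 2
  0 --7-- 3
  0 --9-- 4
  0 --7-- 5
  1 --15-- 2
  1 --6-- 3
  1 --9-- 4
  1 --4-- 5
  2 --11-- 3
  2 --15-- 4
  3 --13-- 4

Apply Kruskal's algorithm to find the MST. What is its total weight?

Applying Kruskal's algorithm (sort edges by weight, add if no cycle):
  Add (0,2) w=4
  Add (1,5) w=4
  Add (1,3) w=6
  Add (0,3) w=7
  Skip (0,5) w=7 (creates cycle)
  Add (0,4) w=9
  Skip (1,4) w=9 (creates cycle)
  Skip (2,3) w=11 (creates cycle)
  Skip (3,4) w=13 (creates cycle)
  Skip (1,2) w=15 (creates cycle)
  Skip (2,4) w=15 (creates cycle)
MST weight = 30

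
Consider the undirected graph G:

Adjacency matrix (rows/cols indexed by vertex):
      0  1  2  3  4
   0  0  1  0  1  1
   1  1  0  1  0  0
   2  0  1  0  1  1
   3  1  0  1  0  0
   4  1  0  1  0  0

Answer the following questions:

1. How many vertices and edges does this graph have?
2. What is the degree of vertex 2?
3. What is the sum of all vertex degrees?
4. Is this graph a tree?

Count: 5 vertices, 6 edges.
Vertex 2 has neighbors [1, 3, 4], degree = 3.
Handshaking lemma: 2 * 6 = 12.
A tree on 5 vertices has 4 edges. This graph has 6 edges (2 extra). Not a tree.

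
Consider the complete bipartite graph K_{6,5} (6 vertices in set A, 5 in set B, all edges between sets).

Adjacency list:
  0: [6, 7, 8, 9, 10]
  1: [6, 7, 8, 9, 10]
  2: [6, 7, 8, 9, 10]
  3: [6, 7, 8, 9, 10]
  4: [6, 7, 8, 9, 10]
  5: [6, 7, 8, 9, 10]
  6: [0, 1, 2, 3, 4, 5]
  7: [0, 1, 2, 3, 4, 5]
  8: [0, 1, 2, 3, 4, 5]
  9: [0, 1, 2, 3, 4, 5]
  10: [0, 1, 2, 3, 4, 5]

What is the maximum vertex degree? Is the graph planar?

Set-A vertices have degree 5; set-B vertices have degree 6. Maximum degree = max(6,5) = 6.
K_{6,5} contains K_{3,3} as a subgraph (since both sides have >= 3 vertices); by Kuratowski's theorem it is not planar.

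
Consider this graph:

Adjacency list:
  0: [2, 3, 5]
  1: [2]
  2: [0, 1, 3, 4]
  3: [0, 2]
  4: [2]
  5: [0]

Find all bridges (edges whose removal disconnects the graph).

A bridge is an edge whose removal increases the number of connected components.
Bridges found: (0,5), (1,2), (2,4)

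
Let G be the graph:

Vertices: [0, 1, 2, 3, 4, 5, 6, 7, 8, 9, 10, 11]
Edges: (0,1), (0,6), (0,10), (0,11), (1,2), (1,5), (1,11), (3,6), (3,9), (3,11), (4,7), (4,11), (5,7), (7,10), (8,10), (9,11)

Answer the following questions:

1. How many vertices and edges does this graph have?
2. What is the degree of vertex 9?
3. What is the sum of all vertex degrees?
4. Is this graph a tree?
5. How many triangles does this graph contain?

Count: 12 vertices, 16 edges.
Vertex 9 has neighbors [3, 11], degree = 2.
Handshaking lemma: 2 * 16 = 32.
A tree on 12 vertices has 11 edges. This graph has 16 edges (5 extra). Not a tree.
Number of triangles = 2.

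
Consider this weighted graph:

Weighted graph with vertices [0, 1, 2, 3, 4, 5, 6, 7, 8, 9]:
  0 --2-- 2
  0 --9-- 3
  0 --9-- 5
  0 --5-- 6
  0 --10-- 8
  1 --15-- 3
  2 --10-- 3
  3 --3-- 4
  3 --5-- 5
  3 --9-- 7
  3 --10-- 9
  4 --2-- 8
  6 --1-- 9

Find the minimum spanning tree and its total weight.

Applying Kruskal's algorithm (sort edges by weight, add if no cycle):
  Add (6,9) w=1
  Add (0,2) w=2
  Add (4,8) w=2
  Add (3,4) w=3
  Add (0,6) w=5
  Add (3,5) w=5
  Add (0,3) w=9
  Skip (0,5) w=9 (creates cycle)
  Add (3,7) w=9
  Skip (0,8) w=10 (creates cycle)
  Skip (2,3) w=10 (creates cycle)
  Skip (3,9) w=10 (creates cycle)
  Add (1,3) w=15
MST weight = 51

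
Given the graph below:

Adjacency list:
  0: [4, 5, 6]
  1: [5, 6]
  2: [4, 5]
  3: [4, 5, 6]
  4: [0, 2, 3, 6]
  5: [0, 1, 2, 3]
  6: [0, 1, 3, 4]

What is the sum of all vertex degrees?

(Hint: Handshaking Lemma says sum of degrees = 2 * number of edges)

Count edges: 11 edges.
By Handshaking Lemma: sum of degrees = 2 * 11 = 22.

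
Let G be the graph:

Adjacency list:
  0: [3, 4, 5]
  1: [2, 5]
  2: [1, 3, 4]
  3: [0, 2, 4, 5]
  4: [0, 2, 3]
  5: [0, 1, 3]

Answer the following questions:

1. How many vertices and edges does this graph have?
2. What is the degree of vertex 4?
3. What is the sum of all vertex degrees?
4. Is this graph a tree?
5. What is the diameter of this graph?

Count: 6 vertices, 9 edges.
Vertex 4 has neighbors [0, 2, 3], degree = 3.
Handshaking lemma: 2 * 9 = 18.
A tree on 6 vertices has 5 edges. This graph has 9 edges (4 extra). Not a tree.
Diameter (longest shortest path) = 2.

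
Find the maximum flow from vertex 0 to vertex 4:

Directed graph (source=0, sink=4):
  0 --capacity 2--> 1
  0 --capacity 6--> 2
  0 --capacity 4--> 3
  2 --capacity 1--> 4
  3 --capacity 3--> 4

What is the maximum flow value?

Computing max flow:
  Flow on (0->2): 1/6
  Flow on (0->3): 3/4
  Flow on (2->4): 1/1
  Flow on (3->4): 3/3
Maximum flow = 4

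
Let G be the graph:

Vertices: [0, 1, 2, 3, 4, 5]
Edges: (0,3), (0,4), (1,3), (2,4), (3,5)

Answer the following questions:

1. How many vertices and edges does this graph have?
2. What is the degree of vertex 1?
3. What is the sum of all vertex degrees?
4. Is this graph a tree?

Count: 6 vertices, 5 edges.
Vertex 1 has neighbors [3], degree = 1.
Handshaking lemma: 2 * 5 = 10.
A graph is a tree iff it is connected and has exactly n-1 edges. This graph is connected (all 6 vertices in one component) and has 6-1 = 5 edges. It is a tree.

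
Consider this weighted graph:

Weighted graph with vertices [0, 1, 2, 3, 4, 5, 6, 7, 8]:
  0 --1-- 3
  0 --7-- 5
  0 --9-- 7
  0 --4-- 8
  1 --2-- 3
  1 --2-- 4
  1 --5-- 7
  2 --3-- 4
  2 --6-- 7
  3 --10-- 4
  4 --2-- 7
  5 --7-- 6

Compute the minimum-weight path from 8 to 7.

Using Dijkstra's algorithm from vertex 8:
Shortest path: 8 -> 0 -> 3 -> 1 -> 4 -> 7
Total weight: 4 + 1 + 2 + 2 + 2 = 11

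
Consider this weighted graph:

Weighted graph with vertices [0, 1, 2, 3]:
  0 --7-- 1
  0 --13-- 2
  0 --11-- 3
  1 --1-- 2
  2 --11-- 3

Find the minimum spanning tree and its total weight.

Applying Kruskal's algorithm (sort edges by weight, add if no cycle):
  Add (1,2) w=1
  Add (0,1) w=7
  Add (0,3) w=11
  Skip (2,3) w=11 (creates cycle)
  Skip (0,2) w=13 (creates cycle)
MST weight = 19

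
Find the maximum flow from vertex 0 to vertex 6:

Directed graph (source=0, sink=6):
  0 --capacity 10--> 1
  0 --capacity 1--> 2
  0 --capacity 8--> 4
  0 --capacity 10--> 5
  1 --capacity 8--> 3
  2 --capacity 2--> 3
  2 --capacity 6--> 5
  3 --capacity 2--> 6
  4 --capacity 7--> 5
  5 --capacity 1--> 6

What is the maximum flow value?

Computing max flow:
  Flow on (0->1): 2/10
  Flow on (0->4): 1/8
  Flow on (1->3): 2/8
  Flow on (3->6): 2/2
  Flow on (4->5): 1/7
  Flow on (5->6): 1/1
Maximum flow = 3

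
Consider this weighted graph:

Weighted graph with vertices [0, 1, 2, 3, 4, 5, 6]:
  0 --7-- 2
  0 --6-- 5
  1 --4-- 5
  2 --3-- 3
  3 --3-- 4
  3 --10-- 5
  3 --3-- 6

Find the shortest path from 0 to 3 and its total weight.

Using Dijkstra's algorithm from vertex 0:
Shortest path: 0 -> 2 -> 3
Total weight: 7 + 3 = 10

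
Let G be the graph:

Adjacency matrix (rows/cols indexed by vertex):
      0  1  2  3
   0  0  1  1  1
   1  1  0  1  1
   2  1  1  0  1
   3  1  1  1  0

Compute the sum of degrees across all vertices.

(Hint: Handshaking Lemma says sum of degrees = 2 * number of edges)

Count edges: 6 edges.
By Handshaking Lemma: sum of degrees = 2 * 6 = 12.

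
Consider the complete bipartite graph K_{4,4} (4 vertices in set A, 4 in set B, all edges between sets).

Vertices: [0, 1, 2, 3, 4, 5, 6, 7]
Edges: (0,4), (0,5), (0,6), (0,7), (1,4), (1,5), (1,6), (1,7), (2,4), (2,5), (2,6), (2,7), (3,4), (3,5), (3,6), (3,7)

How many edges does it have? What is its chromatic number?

K_{4,4} has 4 * 4 = 16 edges.
Bipartite graphs have chromatic number 2 (color each partition differently).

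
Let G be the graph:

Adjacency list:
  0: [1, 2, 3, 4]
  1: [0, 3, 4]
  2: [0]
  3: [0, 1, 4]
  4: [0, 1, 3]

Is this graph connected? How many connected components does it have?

Checking connectivity: the graph has 1 connected component(s).
All vertices are reachable from each other. The graph IS connected.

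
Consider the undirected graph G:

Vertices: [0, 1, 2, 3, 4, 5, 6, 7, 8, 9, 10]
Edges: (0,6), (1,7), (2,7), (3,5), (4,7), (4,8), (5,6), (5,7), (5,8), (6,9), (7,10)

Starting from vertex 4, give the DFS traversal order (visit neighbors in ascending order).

DFS from vertex 4 (neighbors processed in ascending order):
Visit order: 4, 7, 1, 2, 5, 3, 6, 0, 9, 8, 10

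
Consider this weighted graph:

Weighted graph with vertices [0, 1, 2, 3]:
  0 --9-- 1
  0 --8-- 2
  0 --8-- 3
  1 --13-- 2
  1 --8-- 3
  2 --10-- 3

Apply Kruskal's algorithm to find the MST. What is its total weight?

Applying Kruskal's algorithm (sort edges by weight, add if no cycle):
  Add (0,3) w=8
  Add (0,2) w=8
  Add (1,3) w=8
  Skip (0,1) w=9 (creates cycle)
  Skip (2,3) w=10 (creates cycle)
  Skip (1,2) w=13 (creates cycle)
MST weight = 24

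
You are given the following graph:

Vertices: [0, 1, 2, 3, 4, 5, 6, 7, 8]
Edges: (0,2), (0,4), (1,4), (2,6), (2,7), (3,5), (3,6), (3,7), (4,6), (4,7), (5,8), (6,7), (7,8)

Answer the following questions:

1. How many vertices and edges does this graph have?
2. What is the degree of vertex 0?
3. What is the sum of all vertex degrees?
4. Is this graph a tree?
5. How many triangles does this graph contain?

Count: 9 vertices, 13 edges.
Vertex 0 has neighbors [2, 4], degree = 2.
Handshaking lemma: 2 * 13 = 26.
A tree on 9 vertices has 8 edges. This graph has 13 edges (5 extra). Not a tree.
Number of triangles = 3.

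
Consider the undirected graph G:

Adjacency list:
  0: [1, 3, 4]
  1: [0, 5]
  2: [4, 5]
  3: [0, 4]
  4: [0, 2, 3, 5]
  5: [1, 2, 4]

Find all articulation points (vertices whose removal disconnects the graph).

No articulation points. The graph is biconnected.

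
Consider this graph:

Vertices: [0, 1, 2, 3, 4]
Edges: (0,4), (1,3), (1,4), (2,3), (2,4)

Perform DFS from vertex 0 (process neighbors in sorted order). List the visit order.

DFS from vertex 0 (neighbors processed in ascending order):
Visit order: 0, 4, 1, 3, 2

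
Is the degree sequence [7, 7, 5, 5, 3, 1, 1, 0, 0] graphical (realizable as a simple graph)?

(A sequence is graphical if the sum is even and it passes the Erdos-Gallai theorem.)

Sum of degrees = 29. Sum is odd, so the sequence is NOT graphical.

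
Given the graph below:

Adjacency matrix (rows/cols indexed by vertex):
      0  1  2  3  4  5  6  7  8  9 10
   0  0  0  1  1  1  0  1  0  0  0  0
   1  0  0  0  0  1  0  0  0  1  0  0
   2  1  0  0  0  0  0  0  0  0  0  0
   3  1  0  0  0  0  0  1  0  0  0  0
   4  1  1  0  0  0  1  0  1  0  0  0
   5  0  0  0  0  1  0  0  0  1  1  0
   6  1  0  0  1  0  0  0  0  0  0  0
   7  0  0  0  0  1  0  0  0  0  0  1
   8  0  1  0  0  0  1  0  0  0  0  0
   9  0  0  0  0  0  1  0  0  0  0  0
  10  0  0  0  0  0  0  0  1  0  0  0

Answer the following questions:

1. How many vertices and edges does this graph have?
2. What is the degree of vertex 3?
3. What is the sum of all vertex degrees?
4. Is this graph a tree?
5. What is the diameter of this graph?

Count: 11 vertices, 12 edges.
Vertex 3 has neighbors [0, 6], degree = 2.
Handshaking lemma: 2 * 12 = 24.
A tree on 11 vertices has 10 edges. This graph has 12 edges (2 extra). Not a tree.
Diameter (longest shortest path) = 4.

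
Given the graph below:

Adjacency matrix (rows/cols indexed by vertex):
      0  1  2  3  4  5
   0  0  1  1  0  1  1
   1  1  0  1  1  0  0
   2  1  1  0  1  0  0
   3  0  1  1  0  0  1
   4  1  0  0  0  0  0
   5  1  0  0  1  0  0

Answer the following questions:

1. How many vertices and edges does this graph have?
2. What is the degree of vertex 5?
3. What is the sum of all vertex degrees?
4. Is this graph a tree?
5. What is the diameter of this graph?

Count: 6 vertices, 8 edges.
Vertex 5 has neighbors [0, 3], degree = 2.
Handshaking lemma: 2 * 8 = 16.
A tree on 6 vertices has 5 edges. This graph has 8 edges (3 extra). Not a tree.
Diameter (longest shortest path) = 3.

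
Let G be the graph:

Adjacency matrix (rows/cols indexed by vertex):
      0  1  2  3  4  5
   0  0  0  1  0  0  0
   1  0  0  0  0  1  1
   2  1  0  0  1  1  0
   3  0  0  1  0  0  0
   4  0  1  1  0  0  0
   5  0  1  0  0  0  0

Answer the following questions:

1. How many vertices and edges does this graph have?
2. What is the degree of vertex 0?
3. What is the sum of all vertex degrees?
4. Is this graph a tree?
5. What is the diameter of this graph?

Count: 6 vertices, 5 edges.
Vertex 0 has neighbors [2], degree = 1.
Handshaking lemma: 2 * 5 = 10.
A graph is a tree iff it is connected and has exactly n-1 edges. This graph is connected (all 6 vertices in one component) and has 6-1 = 5 edges. It is a tree.
Diameter (longest shortest path) = 4.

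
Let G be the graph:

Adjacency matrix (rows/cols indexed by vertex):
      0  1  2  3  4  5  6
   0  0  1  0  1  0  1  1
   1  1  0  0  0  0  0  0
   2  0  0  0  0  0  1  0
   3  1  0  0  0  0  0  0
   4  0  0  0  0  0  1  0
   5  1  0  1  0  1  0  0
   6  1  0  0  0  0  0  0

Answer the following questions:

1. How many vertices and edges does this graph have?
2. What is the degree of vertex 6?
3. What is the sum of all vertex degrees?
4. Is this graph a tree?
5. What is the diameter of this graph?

Count: 7 vertices, 6 edges.
Vertex 6 has neighbors [0], degree = 1.
Handshaking lemma: 2 * 6 = 12.
A graph is a tree iff it is connected and has exactly n-1 edges. This graph is connected (all 7 vertices in one component) and has 7-1 = 6 edges. It is a tree.
Diameter (longest shortest path) = 3.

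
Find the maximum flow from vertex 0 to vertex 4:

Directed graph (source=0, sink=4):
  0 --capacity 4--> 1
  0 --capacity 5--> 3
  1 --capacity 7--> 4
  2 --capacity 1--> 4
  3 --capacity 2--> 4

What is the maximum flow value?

Computing max flow:
  Flow on (0->1): 4/4
  Flow on (0->3): 2/5
  Flow on (1->4): 4/7
  Flow on (3->4): 2/2
Maximum flow = 6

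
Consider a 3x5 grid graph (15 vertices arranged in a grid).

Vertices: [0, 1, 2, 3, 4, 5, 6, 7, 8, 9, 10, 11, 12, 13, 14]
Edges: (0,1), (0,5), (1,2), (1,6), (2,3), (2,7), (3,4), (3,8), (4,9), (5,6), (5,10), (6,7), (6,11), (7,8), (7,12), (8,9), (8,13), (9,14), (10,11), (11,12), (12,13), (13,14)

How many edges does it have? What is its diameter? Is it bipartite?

A 3x5 grid has 10 vertical edges and 12 horizontal edges.
Total edges = 10 + 12 = 22.
Diameter = (3-1) + (5-1) = 6 (corner to opposite corner).
Grid graphs are bipartite (checkerboard coloring).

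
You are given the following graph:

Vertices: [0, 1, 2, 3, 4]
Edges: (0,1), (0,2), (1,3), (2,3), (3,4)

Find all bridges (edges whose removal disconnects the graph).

A bridge is an edge whose removal increases the number of connected components.
Bridges found: (3,4)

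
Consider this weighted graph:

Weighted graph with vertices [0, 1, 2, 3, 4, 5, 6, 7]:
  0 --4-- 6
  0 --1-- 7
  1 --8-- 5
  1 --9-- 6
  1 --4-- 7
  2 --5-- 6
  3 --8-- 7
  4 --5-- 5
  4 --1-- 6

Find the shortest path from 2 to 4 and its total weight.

Using Dijkstra's algorithm from vertex 2:
Shortest path: 2 -> 6 -> 4
Total weight: 5 + 1 = 6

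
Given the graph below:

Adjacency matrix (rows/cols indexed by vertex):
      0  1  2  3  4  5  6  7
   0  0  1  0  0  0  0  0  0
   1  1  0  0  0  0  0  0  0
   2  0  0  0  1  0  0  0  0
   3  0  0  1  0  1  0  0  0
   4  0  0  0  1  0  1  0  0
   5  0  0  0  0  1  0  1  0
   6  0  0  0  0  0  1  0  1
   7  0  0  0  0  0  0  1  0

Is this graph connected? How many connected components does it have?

Checking connectivity: the graph has 2 connected component(s).
Components: [[0, 1], [2, 3, 4, 5, 6, 7]]. The graph is NOT connected.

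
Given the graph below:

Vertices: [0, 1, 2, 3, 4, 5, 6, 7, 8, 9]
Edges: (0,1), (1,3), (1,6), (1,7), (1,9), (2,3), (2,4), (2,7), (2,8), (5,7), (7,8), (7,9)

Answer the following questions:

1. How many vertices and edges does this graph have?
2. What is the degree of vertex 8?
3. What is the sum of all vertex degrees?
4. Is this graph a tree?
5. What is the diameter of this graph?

Count: 10 vertices, 12 edges.
Vertex 8 has neighbors [2, 7], degree = 2.
Handshaking lemma: 2 * 12 = 24.
A tree on 10 vertices has 9 edges. This graph has 12 edges (3 extra). Not a tree.
Diameter (longest shortest path) = 4.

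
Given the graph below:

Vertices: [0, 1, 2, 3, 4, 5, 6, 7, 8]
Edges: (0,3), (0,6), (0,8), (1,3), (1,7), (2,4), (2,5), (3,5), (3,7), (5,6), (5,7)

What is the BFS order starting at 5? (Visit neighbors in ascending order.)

BFS from vertex 5 (neighbors processed in ascending order):
Visit order: 5, 2, 3, 6, 7, 4, 0, 1, 8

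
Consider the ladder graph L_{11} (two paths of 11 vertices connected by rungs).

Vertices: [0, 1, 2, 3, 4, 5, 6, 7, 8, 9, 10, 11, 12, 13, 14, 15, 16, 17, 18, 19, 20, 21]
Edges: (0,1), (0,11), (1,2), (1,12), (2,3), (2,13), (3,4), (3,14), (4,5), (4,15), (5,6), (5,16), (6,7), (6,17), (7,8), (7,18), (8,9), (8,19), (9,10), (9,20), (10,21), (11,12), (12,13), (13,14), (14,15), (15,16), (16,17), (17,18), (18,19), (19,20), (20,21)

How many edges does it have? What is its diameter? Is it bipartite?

Ladder graph L_{11}: 11 rungs + 2 * (11-1) path edges = 11 + 20 = 31 edges.
Diameter = 11.
Ladder graphs are bipartite (alternating coloring along each path).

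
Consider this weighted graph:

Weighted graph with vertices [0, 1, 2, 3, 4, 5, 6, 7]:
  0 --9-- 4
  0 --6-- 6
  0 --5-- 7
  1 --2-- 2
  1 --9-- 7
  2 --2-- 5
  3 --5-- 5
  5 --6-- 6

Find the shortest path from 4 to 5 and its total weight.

Using Dijkstra's algorithm from vertex 4:
Shortest path: 4 -> 0 -> 6 -> 5
Total weight: 9 + 6 + 6 = 21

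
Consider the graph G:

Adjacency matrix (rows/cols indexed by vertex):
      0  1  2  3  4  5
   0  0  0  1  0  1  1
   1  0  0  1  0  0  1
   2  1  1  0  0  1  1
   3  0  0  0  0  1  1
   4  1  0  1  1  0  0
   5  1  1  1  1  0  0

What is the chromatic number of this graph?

The graph has a maximum clique of size 3 (lower bound on chromatic number).
A valid 3-coloring: {0: 2, 1: 2, 2: 0, 3: 0, 4: 1, 5: 1}.
Chromatic number = 3.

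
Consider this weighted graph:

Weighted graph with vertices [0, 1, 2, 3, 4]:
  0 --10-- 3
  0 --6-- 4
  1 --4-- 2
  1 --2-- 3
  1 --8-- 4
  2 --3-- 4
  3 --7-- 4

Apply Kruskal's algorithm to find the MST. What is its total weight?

Applying Kruskal's algorithm (sort edges by weight, add if no cycle):
  Add (1,3) w=2
  Add (2,4) w=3
  Add (1,2) w=4
  Add (0,4) w=6
  Skip (3,4) w=7 (creates cycle)
  Skip (1,4) w=8 (creates cycle)
  Skip (0,3) w=10 (creates cycle)
MST weight = 15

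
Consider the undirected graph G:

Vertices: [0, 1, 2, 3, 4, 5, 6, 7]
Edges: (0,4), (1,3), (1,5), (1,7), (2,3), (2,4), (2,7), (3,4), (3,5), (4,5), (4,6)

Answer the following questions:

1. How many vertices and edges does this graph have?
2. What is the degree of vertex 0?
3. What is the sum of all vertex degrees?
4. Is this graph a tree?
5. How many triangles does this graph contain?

Count: 8 vertices, 11 edges.
Vertex 0 has neighbors [4], degree = 1.
Handshaking lemma: 2 * 11 = 22.
A tree on 8 vertices has 7 edges. This graph has 11 edges (4 extra). Not a tree.
Number of triangles = 3.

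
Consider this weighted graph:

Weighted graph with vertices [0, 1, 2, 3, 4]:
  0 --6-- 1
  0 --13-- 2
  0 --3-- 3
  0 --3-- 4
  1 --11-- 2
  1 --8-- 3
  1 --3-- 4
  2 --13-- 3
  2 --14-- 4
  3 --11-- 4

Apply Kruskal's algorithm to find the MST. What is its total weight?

Applying Kruskal's algorithm (sort edges by weight, add if no cycle):
  Add (0,4) w=3
  Add (0,3) w=3
  Add (1,4) w=3
  Skip (0,1) w=6 (creates cycle)
  Skip (1,3) w=8 (creates cycle)
  Add (1,2) w=11
  Skip (3,4) w=11 (creates cycle)
  Skip (0,2) w=13 (creates cycle)
  Skip (2,3) w=13 (creates cycle)
  Skip (2,4) w=14 (creates cycle)
MST weight = 20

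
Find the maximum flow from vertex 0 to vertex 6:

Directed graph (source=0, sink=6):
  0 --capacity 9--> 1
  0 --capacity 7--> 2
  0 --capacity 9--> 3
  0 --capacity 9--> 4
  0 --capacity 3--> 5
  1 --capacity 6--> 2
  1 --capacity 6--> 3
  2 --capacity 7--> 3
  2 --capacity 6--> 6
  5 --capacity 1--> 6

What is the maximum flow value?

Computing max flow:
  Flow on (0->1): 6/9
  Flow on (0->5): 1/3
  Flow on (1->2): 6/6
  Flow on (2->6): 6/6
  Flow on (5->6): 1/1
Maximum flow = 7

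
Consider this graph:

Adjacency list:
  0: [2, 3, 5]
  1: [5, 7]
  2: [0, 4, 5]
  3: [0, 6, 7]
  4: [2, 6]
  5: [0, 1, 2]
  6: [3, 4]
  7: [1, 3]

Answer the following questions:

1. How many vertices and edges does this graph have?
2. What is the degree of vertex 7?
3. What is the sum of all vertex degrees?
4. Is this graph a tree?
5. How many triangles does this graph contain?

Count: 8 vertices, 10 edges.
Vertex 7 has neighbors [1, 3], degree = 2.
Handshaking lemma: 2 * 10 = 20.
A tree on 8 vertices has 7 edges. This graph has 10 edges (3 extra). Not a tree.
Number of triangles = 1.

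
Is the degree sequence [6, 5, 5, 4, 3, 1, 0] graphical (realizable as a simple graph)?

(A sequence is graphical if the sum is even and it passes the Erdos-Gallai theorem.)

Sum of degrees = 24. Sum is even but fails Erdos-Gallai. The sequence is NOT graphical.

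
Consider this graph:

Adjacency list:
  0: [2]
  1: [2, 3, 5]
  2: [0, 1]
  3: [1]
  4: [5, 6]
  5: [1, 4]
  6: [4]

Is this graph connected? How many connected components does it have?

Checking connectivity: the graph has 1 connected component(s).
All vertices are reachable from each other. The graph IS connected.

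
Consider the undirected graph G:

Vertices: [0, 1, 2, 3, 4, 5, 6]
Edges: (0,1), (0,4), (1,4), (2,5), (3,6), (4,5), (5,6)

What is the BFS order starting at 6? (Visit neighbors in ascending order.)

BFS from vertex 6 (neighbors processed in ascending order):
Visit order: 6, 3, 5, 2, 4, 0, 1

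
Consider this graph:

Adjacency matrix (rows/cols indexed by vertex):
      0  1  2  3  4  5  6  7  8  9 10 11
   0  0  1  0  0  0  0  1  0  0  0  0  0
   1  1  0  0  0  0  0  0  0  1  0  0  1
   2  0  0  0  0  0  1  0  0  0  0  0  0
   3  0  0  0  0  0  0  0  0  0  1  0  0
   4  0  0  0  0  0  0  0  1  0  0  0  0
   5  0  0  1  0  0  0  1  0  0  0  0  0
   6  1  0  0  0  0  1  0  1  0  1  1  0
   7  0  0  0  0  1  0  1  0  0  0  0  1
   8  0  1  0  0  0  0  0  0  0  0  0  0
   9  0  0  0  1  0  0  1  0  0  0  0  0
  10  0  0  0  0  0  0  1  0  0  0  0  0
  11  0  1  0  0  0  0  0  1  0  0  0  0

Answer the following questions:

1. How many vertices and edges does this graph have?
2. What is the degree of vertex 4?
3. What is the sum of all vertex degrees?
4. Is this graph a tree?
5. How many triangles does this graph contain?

Count: 12 vertices, 12 edges.
Vertex 4 has neighbors [7], degree = 1.
Handshaking lemma: 2 * 12 = 24.
A tree on 12 vertices has 11 edges. This graph has 12 edges (1 extra). Not a tree.
Number of triangles = 0.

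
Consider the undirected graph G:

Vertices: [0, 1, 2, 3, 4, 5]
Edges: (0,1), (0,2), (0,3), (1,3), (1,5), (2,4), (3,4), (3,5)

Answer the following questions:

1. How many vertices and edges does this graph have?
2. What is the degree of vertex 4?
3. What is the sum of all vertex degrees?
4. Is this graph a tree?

Count: 6 vertices, 8 edges.
Vertex 4 has neighbors [2, 3], degree = 2.
Handshaking lemma: 2 * 8 = 16.
A tree on 6 vertices has 5 edges. This graph has 8 edges (3 extra). Not a tree.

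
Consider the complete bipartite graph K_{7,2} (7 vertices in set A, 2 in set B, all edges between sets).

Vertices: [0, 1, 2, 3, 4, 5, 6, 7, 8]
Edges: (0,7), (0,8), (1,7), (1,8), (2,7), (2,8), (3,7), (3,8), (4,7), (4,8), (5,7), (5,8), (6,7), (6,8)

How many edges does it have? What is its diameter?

K_{7,2} has 7 * 2 = 14 edges.
Any vertex reaches any opposite-side vertex in 1 step; same-side vertices reach in 2 steps via any opposite-side vertex.
Diameter = 2.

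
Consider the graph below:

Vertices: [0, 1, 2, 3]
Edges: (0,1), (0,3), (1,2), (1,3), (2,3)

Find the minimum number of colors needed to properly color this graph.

The graph has a maximum clique of size 3 (lower bound on chromatic number).
A valid 3-coloring: {0: 2, 1: 0, 2: 2, 3: 1}.
Chromatic number = 3.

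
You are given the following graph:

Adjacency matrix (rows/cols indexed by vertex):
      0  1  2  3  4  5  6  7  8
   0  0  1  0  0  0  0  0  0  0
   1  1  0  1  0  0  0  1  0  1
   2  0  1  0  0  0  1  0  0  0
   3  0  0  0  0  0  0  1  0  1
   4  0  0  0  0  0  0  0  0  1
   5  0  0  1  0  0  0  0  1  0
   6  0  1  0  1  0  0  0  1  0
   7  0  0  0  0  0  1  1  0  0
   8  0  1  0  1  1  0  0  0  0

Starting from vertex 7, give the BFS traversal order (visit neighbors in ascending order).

BFS from vertex 7 (neighbors processed in ascending order):
Visit order: 7, 5, 6, 2, 1, 3, 0, 8, 4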